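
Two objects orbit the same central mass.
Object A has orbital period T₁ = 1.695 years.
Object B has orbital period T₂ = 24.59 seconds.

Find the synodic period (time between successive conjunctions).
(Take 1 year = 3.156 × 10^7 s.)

Convert to SI: T₁ = 1.695 years = 5.34942e+07 s.
T_syn = |T₁ · T₂ / (T₁ − T₂)|.
T_syn = |5.34942e+07 · 24.59 / (5.34942e+07 − 24.59)| s ≈ 24.59 s = 24.59 seconds.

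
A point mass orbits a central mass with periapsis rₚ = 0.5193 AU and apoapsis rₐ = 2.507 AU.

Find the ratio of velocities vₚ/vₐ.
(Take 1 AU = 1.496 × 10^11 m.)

Convert to SI: rₚ = 0.5193 AU = 7.76873e+10 m; rₐ = 2.507 AU = 3.75047e+11 m.
Conservation of angular momentum gives rₚvₚ = rₐvₐ, so vₚ/vₐ = rₐ/rₚ.
vₚ/vₐ = 3.75047e+11 / 7.76873e+10 ≈ 4.828.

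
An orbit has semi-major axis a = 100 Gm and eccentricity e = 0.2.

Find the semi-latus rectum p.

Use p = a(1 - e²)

Convert to SI: a = 100 Gm = 1e+11 m.
p = a (1 − e²).
p = 1e+11 · (1 − (0.2)²) = 1e+11 · 0.96 ≈ 9.6e+10 m = 96 Gm.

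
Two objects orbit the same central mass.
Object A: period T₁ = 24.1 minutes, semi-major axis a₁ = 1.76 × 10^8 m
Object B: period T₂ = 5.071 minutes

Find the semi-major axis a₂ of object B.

Convert to SI: T₁ = 24.1 minutes = 1446 s; T₂ = 5.071 minutes = 304.26 s.
Kepler's third law: (T₁/T₂)² = (a₁/a₂)³ ⇒ a₂ = a₁ · (T₂/T₁)^(2/3).
T₂/T₁ = 304.26 / 1446 = 0.210415.
a₂ = 1.76e+08 · (0.210415)^(2/3) m ≈ 6.226e+07 m = 6.226 × 10^7 m.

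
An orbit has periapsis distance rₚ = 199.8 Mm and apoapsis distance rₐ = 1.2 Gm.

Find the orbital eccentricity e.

Convert to SI: rₚ = 199.8 Mm = 1.998e+08 m; rₐ = 1.2 Gm = 1.2e+09 m.
e = (rₐ − rₚ) / (rₐ + rₚ).
e = (1.2e+09 − 1.998e+08) / (1.2e+09 + 1.998e+08) = 1.0002e+09 / 1.3998e+09 ≈ 0.7145.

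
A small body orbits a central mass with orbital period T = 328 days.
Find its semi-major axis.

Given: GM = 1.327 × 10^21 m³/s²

Convert to SI: T = 328 days = 2.83392e+07 s.
Invert Kepler's third law: a = (GM · T² / (4π²))^(1/3).
Substituting T = 2.83392e+07 s and GM = 1.327e+21 m³/s²:
a = (1.327e+21 · (2.83392e+07)² / (4π²))^(1/3) m
a ≈ 3e+11 m = 300 Gm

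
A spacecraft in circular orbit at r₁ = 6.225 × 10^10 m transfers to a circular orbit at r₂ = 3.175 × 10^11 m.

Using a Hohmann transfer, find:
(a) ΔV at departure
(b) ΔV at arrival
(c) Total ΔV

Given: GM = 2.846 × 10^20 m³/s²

Transfer semi-major axis: a_t = (r₁ + r₂)/2 = (6.225e+10 + 3.175e+11)/2 = 1.89875e+11 m.
Circular speeds: v₁ = √(GM/r₁) = 67615.7 m/s, v₂ = √(GM/r₂) = 29939.6 m/s.
Transfer speeds (vis-viva v² = GM(2/r − 1/a_t)): v₁ᵗ = 87435.1 m/s, v₂ᵗ = 17142.8 m/s.
(a) ΔV₁ = |v₁ᵗ − v₁| ≈ 1.982e+04 m/s = 19.82 km/s.
(b) ΔV₂ = |v₂ − v₂ᵗ| ≈ 1.28e+04 m/s = 12.8 km/s.
(c) ΔV_total = ΔV₁ + ΔV₂ ≈ 3.262e+04 m/s = 32.62 km/s.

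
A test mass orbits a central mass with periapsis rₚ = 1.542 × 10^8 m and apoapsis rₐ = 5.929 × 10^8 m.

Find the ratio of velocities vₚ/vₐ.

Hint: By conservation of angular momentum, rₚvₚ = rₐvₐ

Conservation of angular momentum gives rₚvₚ = rₐvₐ, so vₚ/vₐ = rₐ/rₚ.
vₚ/vₐ = 5.929e+08 / 1.542e+08 ≈ 3.845.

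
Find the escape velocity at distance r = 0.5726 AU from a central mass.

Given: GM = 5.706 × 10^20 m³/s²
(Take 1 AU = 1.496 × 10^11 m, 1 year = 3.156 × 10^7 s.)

Convert to SI: r = 0.5726 AU = 8.5661e+10 m.
Escape velocity comes from setting total energy to zero: ½v² − GM/r = 0 ⇒ v_esc = √(2GM / r).
v_esc = √(2 · 5.706e+20 / 8.5661e+10) m/s ≈ 1.154e+05 m/s = 24.35 AU/year.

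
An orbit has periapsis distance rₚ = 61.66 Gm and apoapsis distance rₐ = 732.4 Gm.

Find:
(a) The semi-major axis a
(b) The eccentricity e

Convert to SI: rₚ = 61.66 Gm = 6.166e+10 m; rₐ = 732.4 Gm = 7.324e+11 m.
(a) a = (rₚ + rₐ) / 2 = (6.166e+10 + 7.324e+11) / 2 ≈ 3.97e+11 m = 397 Gm.
(b) e = (rₐ − rₚ) / (rₐ + rₚ) = (7.324e+11 − 6.166e+10) / (7.324e+11 + 6.166e+10) ≈ 0.8447.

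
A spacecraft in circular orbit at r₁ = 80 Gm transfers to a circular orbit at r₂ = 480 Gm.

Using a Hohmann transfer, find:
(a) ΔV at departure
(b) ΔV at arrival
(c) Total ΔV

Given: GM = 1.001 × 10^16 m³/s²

Convert to SI: r₁ = 80 Gm = 8e+10 m; r₂ = 480 Gm = 4.8e+11 m.
Transfer semi-major axis: a_t = (r₁ + r₂)/2 = (8e+10 + 4.8e+11)/2 = 2.8e+11 m.
Circular speeds: v₁ = √(GM/r₁) = 353.73 m/s, v₂ = √(GM/r₂) = 144.41 m/s.
Transfer speeds (vis-viva v² = GM(2/r − 1/a_t)): v₁ᵗ = 463.141 m/s, v₂ᵗ = 77.1902 m/s.
(a) ΔV₁ = |v₁ᵗ − v₁| ≈ 109.4 m/s = 109.4 m/s.
(b) ΔV₂ = |v₂ − v₂ᵗ| ≈ 67.22 m/s = 67.22 m/s.
(c) ΔV_total = ΔV₁ + ΔV₂ ≈ 176.6 m/s = 176.6 m/s.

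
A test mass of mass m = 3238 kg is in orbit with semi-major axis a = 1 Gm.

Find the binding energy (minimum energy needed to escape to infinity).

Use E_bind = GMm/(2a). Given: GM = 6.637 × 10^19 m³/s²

Convert to SI: a = 1 Gm = 1e+09 m.
Total orbital energy is E = −GMm/(2a); binding energy is E_bind = −E = GMm/(2a).
E_bind = 6.637e+19 · 3238 / (2 · 1e+09) J ≈ 1.075e+14 J = 107.5 TJ.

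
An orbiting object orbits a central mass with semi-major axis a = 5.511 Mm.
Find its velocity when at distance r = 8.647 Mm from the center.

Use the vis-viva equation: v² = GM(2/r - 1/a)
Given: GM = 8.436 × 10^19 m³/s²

Convert to SI: a = 5.511 Mm = 5.511e+06 m; r = 8.647 Mm = 8.647e+06 m.
Vis-viva: v = √(GM · (2/r − 1/a)).
2/r − 1/a = 2/8.647e+06 − 1/5.511e+06 = 4.98388e-08 m⁻¹.
v = √(8.436e+19 · 4.98388e-08) m/s ≈ 2.05e+06 m/s = 2050 km/s.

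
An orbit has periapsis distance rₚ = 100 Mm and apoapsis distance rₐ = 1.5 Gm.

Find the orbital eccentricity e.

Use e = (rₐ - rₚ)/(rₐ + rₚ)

Convert to SI: rₚ = 100 Mm = 1e+08 m; rₐ = 1.5 Gm = 1.5e+09 m.
e = (rₐ − rₚ) / (rₐ + rₚ).
e = (1.5e+09 − 1e+08) / (1.5e+09 + 1e+08) = 1.4e+09 / 1.6e+09 ≈ 0.875.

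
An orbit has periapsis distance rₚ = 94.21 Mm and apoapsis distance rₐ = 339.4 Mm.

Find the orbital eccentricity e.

Convert to SI: rₚ = 94.21 Mm = 9.421e+07 m; rₐ = 339.4 Mm = 3.394e+08 m.
e = (rₐ − rₚ) / (rₐ + rₚ).
e = (3.394e+08 − 9.421e+07) / (3.394e+08 + 9.421e+07) = 2.4519e+08 / 4.3361e+08 ≈ 0.5655.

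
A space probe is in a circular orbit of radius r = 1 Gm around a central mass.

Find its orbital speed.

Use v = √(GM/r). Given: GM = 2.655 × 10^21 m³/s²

Convert to SI: r = 1 Gm = 1e+09 m.
For a circular orbit, gravity supplies the centripetal force, so v = √(GM / r).
v = √(2.655e+21 / 1e+09) m/s ≈ 1.629e+06 m/s = 1629 km/s.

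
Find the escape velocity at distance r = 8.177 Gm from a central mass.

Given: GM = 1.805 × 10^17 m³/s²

Convert to SI: r = 8.177 Gm = 8.177e+09 m.
Escape velocity comes from setting total energy to zero: ½v² − GM/r = 0 ⇒ v_esc = √(2GM / r).
v_esc = √(2 · 1.805e+17 / 8.177e+09) m/s ≈ 6644 m/s = 6.644 km/s.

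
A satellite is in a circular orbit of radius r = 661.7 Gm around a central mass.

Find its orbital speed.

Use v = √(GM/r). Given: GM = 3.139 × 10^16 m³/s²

Convert to SI: r = 661.7 Gm = 6.617e+11 m.
For a circular orbit, gravity supplies the centripetal force, so v = √(GM / r).
v = √(3.139e+16 / 6.617e+11) m/s ≈ 217.8 m/s = 217.8 m/s.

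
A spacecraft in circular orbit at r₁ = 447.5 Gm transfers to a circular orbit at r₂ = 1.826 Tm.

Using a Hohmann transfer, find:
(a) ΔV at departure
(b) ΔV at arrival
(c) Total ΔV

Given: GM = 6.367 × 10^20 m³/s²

Convert to SI: r₁ = 447.5 Gm = 4.475e+11 m; r₂ = 1.826 Tm = 1.826e+12 m.
Transfer semi-major axis: a_t = (r₁ + r₂)/2 = (4.475e+11 + 1.826e+12)/2 = 1.13675e+12 m.
Circular speeds: v₁ = √(GM/r₁) = 37719.9 m/s, v₂ = √(GM/r₂) = 18673.1 m/s.
Transfer speeds (vis-viva v² = GM(2/r − 1/a_t)): v₁ᵗ = 47806.7 m/s, v₂ᵗ = 11716 m/s.
(a) ΔV₁ = |v₁ᵗ − v₁| ≈ 1.009e+04 m/s = 10.09 km/s.
(b) ΔV₂ = |v₂ − v₂ᵗ| ≈ 6957 m/s = 6.957 km/s.
(c) ΔV_total = ΔV₁ + ΔV₂ ≈ 1.704e+04 m/s = 17.04 km/s.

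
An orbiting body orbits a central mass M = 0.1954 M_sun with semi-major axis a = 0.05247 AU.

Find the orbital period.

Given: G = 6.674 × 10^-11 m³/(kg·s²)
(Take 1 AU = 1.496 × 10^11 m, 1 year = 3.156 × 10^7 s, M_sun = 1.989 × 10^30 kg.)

Convert to SI: a = 0.05247 AU = 7.84951e+09 m; M = 0.1954 M_sun = 3.88651e+29 kg.
GM = G · M = 6.674e-11 · 3.88651e+29 = 2.59385e+19 m³/s².
Kepler's third law: T = 2π √(a³ / GM).
Substituting a = 7.84951e+09 m and GM = 2.59385e+19 m³/s²:
T = 2π √((7.84951e+09)³ / 2.59385e+19) s
T ≈ 8.58e+05 s = 0.02719 years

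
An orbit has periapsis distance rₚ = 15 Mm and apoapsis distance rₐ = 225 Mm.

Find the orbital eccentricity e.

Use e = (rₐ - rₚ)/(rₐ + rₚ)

Convert to SI: rₚ = 15 Mm = 1.5e+07 m; rₐ = 225 Mm = 2.25e+08 m.
e = (rₐ − rₚ) / (rₐ + rₚ).
e = (2.25e+08 − 1.5e+07) / (2.25e+08 + 1.5e+07) = 2.1e+08 / 2.4e+08 ≈ 0.875.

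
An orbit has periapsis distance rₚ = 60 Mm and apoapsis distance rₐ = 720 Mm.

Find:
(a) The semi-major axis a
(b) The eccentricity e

Convert to SI: rₚ = 60 Mm = 6e+07 m; rₐ = 720 Mm = 7.2e+08 m.
(a) a = (rₚ + rₐ) / 2 = (6e+07 + 7.2e+08) / 2 ≈ 3.9e+08 m = 390 Mm.
(b) e = (rₐ − rₚ) / (rₐ + rₚ) = (7.2e+08 − 6e+07) / (7.2e+08 + 6e+07) ≈ 0.8462.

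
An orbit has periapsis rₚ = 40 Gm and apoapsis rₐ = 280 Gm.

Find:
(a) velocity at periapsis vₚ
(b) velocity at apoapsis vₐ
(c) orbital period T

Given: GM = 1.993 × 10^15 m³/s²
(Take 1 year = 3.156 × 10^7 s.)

Convert to SI: rₚ = 40 Gm = 4e+10 m; rₐ = 280 Gm = 2.8e+11 m.
(a) With a = (rₚ + rₐ)/2 = 1.6e+11 m, vₚ = √(GM (2/rₚ − 1/a)) = √(1.993e+15 · (2/4e+10 − 1/1.6e+11)) m/s ≈ 295.3 m/s
(b) With a = (rₚ + rₐ)/2 = 1.6e+11 m, vₐ = √(GM (2/rₐ − 1/a)) = √(1.993e+15 · (2/2.8e+11 − 1/1.6e+11)) m/s ≈ 42.18 m/s
(c) With a = (rₚ + rₐ)/2 = 1.6e+11 m, T = 2π √(a³/GM) = 2π √((1.6e+11)³/1.993e+15) s ≈ 9.008e+09 s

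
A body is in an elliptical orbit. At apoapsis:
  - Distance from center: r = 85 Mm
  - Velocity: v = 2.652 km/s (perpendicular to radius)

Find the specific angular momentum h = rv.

Convert to SI: r = 85 Mm = 8.5e+07 m; v = 2.652 km/s = 2652 m/s.
With v perpendicular to r, h = r · v.
h = 8.5e+07 · 2652 m²/s ≈ 2.254e+11 m²/s.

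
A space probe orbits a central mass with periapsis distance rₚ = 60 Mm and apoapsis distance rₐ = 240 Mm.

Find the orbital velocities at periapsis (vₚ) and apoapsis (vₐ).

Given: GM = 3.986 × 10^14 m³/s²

Convert to SI: rₚ = 60 Mm = 6e+07 m; rₐ = 240 Mm = 2.4e+08 m.
Use the vis-viva equation v² = GM(2/r − 1/a) with a = (rₚ + rₐ)/2 = (6e+07 + 2.4e+08)/2 = 1.5e+08 m.
vₚ = √(GM · (2/rₚ − 1/a)) = √(3.986e+14 · (2/6e+07 − 1/1.5e+08)) m/s ≈ 3260 m/s = 3.26 km/s.
vₐ = √(GM · (2/rₐ − 1/a)) = √(3.986e+14 · (2/2.4e+08 − 1/1.5e+08)) m/s ≈ 815.1 m/s = 815.1 m/s.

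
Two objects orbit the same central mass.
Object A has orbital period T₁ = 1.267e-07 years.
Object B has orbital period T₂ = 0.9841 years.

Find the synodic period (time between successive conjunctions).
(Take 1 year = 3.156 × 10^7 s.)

Convert to SI: T₁ = 1.267e-07 years = 3.99865 s; T₂ = 0.9841 years = 3.10582e+07 s.
T_syn = |T₁ · T₂ / (T₁ − T₂)|.
T_syn = |3.99865 · 3.10582e+07 / (3.99865 − 3.10582e+07)| s ≈ 3.999 s = 1.267e-07 years.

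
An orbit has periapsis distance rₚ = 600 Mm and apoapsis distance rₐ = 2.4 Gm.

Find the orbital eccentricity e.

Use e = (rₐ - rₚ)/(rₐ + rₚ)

Convert to SI: rₚ = 600 Mm = 6e+08 m; rₐ = 2.4 Gm = 2.4e+09 m.
e = (rₐ − rₚ) / (rₐ + rₚ).
e = (2.4e+09 − 6e+08) / (2.4e+09 + 6e+08) = 1.8e+09 / 3e+09 ≈ 0.6.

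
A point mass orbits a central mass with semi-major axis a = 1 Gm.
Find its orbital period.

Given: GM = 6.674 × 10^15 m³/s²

Convert to SI: a = 1 Gm = 1e+09 m.
Kepler's third law: T = 2π √(a³ / GM).
Substituting a = 1e+09 m and GM = 6.674e+15 m³/s²:
T = 2π √((1e+09)³ / 6.674e+15) s
T ≈ 2.432e+06 s = 28.15 days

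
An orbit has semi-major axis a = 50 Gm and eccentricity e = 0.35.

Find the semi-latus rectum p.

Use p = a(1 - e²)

Convert to SI: a = 50 Gm = 5e+10 m.
p = a (1 − e²).
p = 5e+10 · (1 − (0.35)²) = 5e+10 · 0.8775 ≈ 4.388e+10 m = 43.88 Gm.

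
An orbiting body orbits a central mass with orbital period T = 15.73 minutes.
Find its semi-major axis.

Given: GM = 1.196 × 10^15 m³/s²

Convert to SI: T = 15.73 minutes = 943.8 s.
Invert Kepler's third law: a = (GM · T² / (4π²))^(1/3).
Substituting T = 943.8 s and GM = 1.196e+15 m³/s²:
a = (1.196e+15 · (943.8)² / (4π²))^(1/3) m
a ≈ 2.999e+06 m = 2.999 Mm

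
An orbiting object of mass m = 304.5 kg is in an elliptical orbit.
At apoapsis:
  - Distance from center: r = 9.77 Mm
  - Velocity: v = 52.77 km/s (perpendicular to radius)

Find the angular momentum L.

Convert to SI: r = 9.77 Mm = 9.77e+06 m; v = 52.77 km/s = 52770 m/s.
Since v is perpendicular to r, L = m · v · r.
L = 304.5 · 52770 · 9.77e+06 kg·m²/s ≈ 1.57e+14 kg·m²/s.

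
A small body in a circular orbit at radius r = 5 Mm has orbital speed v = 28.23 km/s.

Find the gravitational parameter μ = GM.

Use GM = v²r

Convert to SI: r = 5 Mm = 5e+06 m; v = 28.23 km/s = 28230 m/s.
For a circular orbit v² = GM/r, so GM = v² · r.
GM = (28230)² · 5e+06 m³/s² ≈ 3.985e+15 m³/s² = 3.985 × 10^15 m³/s².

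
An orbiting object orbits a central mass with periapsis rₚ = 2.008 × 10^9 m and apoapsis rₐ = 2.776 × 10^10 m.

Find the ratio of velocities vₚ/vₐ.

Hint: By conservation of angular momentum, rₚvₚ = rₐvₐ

Conservation of angular momentum gives rₚvₚ = rₐvₐ, so vₚ/vₐ = rₐ/rₚ.
vₚ/vₐ = 2.776e+10 / 2.008e+09 ≈ 13.82.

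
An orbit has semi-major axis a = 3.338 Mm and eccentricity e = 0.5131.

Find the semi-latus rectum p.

Convert to SI: a = 3.338 Mm = 3.338e+06 m.
p = a (1 − e²).
p = 3.338e+06 · (1 − (0.5131)²) = 3.338e+06 · 0.736728 ≈ 2.459e+06 m = 2.459 Mm.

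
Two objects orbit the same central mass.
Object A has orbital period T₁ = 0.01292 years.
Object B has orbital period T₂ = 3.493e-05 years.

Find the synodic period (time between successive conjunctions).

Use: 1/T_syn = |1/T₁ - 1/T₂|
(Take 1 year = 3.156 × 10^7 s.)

Convert to SI: T₁ = 0.01292 years = 407755 s; T₂ = 3.493e-05 years = 1102.39 s.
T_syn = |T₁ · T₂ / (T₁ − T₂)|.
T_syn = |407755 · 1102.39 / (407755 − 1102.39)| s ≈ 1105 s = 3.502e-05 years.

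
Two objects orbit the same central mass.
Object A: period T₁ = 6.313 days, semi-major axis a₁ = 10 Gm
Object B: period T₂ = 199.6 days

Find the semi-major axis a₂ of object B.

Convert to SI: T₁ = 6.313 days = 545443 s; a₁ = 10 Gm = 1e+10 m; T₂ = 199.6 days = 1.72454e+07 s.
Kepler's third law: (T₁/T₂)² = (a₁/a₂)³ ⇒ a₂ = a₁ · (T₂/T₁)^(2/3).
T₂/T₁ = 1.72454e+07 / 545443 = 31.6173.
a₂ = 1e+10 · (31.6173)^(2/3) m ≈ 9.999e+10 m = 99.99 Gm.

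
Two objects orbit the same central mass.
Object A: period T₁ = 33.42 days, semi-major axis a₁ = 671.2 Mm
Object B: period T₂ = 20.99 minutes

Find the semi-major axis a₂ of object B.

Convert to SI: T₁ = 33.42 days = 2.88749e+06 s; a₁ = 671.2 Mm = 6.712e+08 m; T₂ = 20.99 minutes = 1259.4 s.
Kepler's third law: (T₁/T₂)² = (a₁/a₂)³ ⇒ a₂ = a₁ · (T₂/T₁)^(2/3).
T₂/T₁ = 1259.4 / 2.88749e+06 = 0.000436158.
a₂ = 6.712e+08 · (0.000436158)^(2/3) m ≈ 3.86e+06 m = 3.86 Mm.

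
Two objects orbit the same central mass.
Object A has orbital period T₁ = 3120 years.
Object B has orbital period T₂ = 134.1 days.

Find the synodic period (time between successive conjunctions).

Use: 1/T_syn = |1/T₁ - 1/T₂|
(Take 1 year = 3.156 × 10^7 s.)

Convert to SI: T₁ = 3120 years = 9.84672e+10 s; T₂ = 134.1 days = 1.15862e+07 s.
T_syn = |T₁ · T₂ / (T₁ − T₂)|.
T_syn = |9.84672e+10 · 1.15862e+07 / (9.84672e+10 − 1.15862e+07)| s ≈ 1.159e+07 s = 134.1 days.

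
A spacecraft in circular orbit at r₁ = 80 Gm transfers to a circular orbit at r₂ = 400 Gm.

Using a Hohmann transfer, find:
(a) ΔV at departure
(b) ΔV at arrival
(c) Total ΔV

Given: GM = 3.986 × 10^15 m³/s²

Convert to SI: r₁ = 80 Gm = 8e+10 m; r₂ = 400 Gm = 4e+11 m.
Transfer semi-major axis: a_t = (r₁ + r₂)/2 = (8e+10 + 4e+11)/2 = 2.4e+11 m.
Circular speeds: v₁ = √(GM/r₁) = 223.215 m/s, v₂ = √(GM/r₂) = 99.8248 m/s.
Transfer speeds (vis-viva v² = GM(2/r − 1/a_t)): v₁ᵗ = 288.17 m/s, v₂ᵗ = 57.6339 m/s.
(a) ΔV₁ = |v₁ᵗ − v₁| ≈ 64.95 m/s = 64.95 m/s.
(b) ΔV₂ = |v₂ − v₂ᵗ| ≈ 42.19 m/s = 42.19 m/s.
(c) ΔV_total = ΔV₁ + ΔV₂ ≈ 107.1 m/s = 107.1 m/s.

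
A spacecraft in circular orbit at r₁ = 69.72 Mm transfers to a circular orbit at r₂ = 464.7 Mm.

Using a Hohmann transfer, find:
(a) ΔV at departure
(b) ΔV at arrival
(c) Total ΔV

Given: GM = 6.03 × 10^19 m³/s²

Convert to SI: r₁ = 69.72 Mm = 6.972e+07 m; r₂ = 464.7 Mm = 4.647e+08 m.
Transfer semi-major axis: a_t = (r₁ + r₂)/2 = (6.972e+07 + 4.647e+08)/2 = 2.6721e+08 m.
Circular speeds: v₁ = √(GM/r₁) = 929994 m/s, v₂ = √(GM/r₂) = 360224 m/s.
Transfer speeds (vis-viva v² = GM(2/r − 1/a_t)): v₁ᵗ = 1.22642e+06 m/s, v₂ᵗ = 184003 m/s.
(a) ΔV₁ = |v₁ᵗ − v₁| ≈ 2.964e+05 m/s = 296.4 km/s.
(b) ΔV₂ = |v₂ − v₂ᵗ| ≈ 1.762e+05 m/s = 176.2 km/s.
(c) ΔV_total = ΔV₁ + ΔV₂ ≈ 4.726e+05 m/s = 472.6 km/s.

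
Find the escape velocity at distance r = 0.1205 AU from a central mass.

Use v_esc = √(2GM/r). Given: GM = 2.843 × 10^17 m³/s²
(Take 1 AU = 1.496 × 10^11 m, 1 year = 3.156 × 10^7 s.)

Convert to SI: r = 0.1205 AU = 1.80268e+10 m.
Escape velocity comes from setting total energy to zero: ½v² − GM/r = 0 ⇒ v_esc = √(2GM / r).
v_esc = √(2 · 2.843e+17 / 1.80268e+10) m/s ≈ 5616 m/s = 1.185 AU/year.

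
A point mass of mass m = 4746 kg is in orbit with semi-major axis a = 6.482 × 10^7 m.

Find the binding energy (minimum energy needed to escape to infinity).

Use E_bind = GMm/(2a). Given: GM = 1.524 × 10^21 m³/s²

Total orbital energy is E = −GMm/(2a); binding energy is E_bind = −E = GMm/(2a).
E_bind = 1.524e+21 · 4746 / (2 · 6.482e+07) J ≈ 5.579e+16 J = 55.79 PJ.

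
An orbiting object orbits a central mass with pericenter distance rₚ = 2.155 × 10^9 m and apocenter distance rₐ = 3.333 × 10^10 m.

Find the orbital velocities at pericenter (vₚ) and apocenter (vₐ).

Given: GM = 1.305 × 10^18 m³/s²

Use the vis-viva equation v² = GM(2/r − 1/a) with a = (rₚ + rₐ)/2 = (2.155e+09 + 3.333e+10)/2 = 1.77425e+10 m.
vₚ = √(GM · (2/rₚ − 1/a)) = √(1.305e+18 · (2/2.155e+09 − 1/1.77425e+10)) m/s ≈ 3.373e+04 m/s = 33.73 km/s.
vₐ = √(GM · (2/rₐ − 1/a)) = √(1.305e+18 · (2/3.333e+10 − 1/1.77425e+10)) m/s ≈ 2181 m/s = 2.181 km/s.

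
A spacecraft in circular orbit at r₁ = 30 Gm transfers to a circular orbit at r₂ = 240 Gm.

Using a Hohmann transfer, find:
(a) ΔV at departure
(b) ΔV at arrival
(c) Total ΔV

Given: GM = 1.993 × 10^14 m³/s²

Convert to SI: r₁ = 30 Gm = 3e+10 m; r₂ = 240 Gm = 2.4e+11 m.
Transfer semi-major axis: a_t = (r₁ + r₂)/2 = (3e+10 + 2.4e+11)/2 = 1.35e+11 m.
Circular speeds: v₁ = √(GM/r₁) = 81.5066 m/s, v₂ = √(GM/r₂) = 28.817 m/s.
Transfer speeds (vis-viva v² = GM(2/r − 1/a_t)): v₁ᵗ = 108.676 m/s, v₂ᵗ = 13.5844 m/s.
(a) ΔV₁ = |v₁ᵗ − v₁| ≈ 27.17 m/s = 27.17 m/s.
(b) ΔV₂ = |v₂ − v₂ᵗ| ≈ 15.23 m/s = 15.23 m/s.
(c) ΔV_total = ΔV₁ + ΔV₂ ≈ 42.4 m/s = 42.4 m/s.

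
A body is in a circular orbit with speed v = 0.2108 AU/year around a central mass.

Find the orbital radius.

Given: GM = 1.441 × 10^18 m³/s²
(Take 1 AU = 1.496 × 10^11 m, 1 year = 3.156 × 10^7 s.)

Convert to SI: v = 0.2108 AU/year = 999.229 m/s.
For a circular orbit, v² = GM / r, so r = GM / v².
r = 1.441e+18 / (999.229)² m ≈ 1.443e+12 m = 9.647 AU.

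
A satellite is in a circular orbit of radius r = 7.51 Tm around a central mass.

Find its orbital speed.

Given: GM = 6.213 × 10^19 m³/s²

Convert to SI: r = 7.51 Tm = 7.51e+12 m.
For a circular orbit, gravity supplies the centripetal force, so v = √(GM / r).
v = √(6.213e+19 / 7.51e+12) m/s ≈ 2876 m/s = 2.876 km/s.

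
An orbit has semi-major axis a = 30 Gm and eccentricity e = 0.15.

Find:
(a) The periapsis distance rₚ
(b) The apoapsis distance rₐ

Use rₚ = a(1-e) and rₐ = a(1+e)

Convert to SI: a = 30 Gm = 3e+10 m.
(a) rₚ = a(1 − e) = 3e+10 · (1 − 0.15) = 3e+10 · 0.85 ≈ 2.55e+10 m = 25.5 Gm.
(b) rₐ = a(1 + e) = 3e+10 · (1 + 0.15) = 3e+10 · 1.15 ≈ 3.45e+10 m = 34.5 Gm.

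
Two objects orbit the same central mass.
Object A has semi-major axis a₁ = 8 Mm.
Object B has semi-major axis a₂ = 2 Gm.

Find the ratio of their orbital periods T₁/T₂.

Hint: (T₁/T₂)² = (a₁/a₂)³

Convert to SI: a₁ = 8 Mm = 8e+06 m; a₂ = 2 Gm = 2e+09 m.
From Kepler's third law, (T₁/T₂)² = (a₁/a₂)³, so T₁/T₂ = (a₁/a₂)^(3/2).
a₁/a₂ = 8e+06 / 2e+09 = 0.004.
T₁/T₂ = (0.004)^(3/2) ≈ 0.000253.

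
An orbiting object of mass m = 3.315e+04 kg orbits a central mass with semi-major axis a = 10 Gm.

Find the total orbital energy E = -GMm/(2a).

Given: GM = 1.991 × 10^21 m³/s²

Convert to SI: a = 10 Gm = 1e+10 m.
E = −GMm / (2a).
E = −1.991e+21 · 3.315e+04 / (2 · 1e+10) J ≈ -3.3e+15 J = -3.3 PJ.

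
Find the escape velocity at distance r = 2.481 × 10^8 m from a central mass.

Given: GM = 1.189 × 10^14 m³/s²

Escape velocity comes from setting total energy to zero: ½v² − GM/r = 0 ⇒ v_esc = √(2GM / r).
v_esc = √(2 · 1.189e+14 / 2.481e+08) m/s ≈ 979 m/s = 979 m/s.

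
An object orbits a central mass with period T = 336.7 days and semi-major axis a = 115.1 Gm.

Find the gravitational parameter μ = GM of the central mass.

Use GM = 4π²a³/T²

Convert to SI: T = 336.7 days = 2.90909e+07 s; a = 115.1 Gm = 1.151e+11 m.
GM = 4π² · a³ / T².
GM = 4π² · (1.151e+11)³ / (2.90909e+07)² m³/s² ≈ 7.113e+19 m³/s² = 7.113 × 10^19 m³/s².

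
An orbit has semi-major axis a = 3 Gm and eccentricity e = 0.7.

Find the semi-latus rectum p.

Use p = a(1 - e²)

Convert to SI: a = 3 Gm = 3e+09 m.
p = a (1 − e²).
p = 3e+09 · (1 − (0.7)²) = 3e+09 · 0.51 ≈ 1.53e+09 m = 1.53 Gm.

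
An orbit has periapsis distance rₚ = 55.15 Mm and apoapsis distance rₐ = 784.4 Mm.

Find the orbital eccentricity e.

Convert to SI: rₚ = 55.15 Mm = 5.515e+07 m; rₐ = 784.4 Mm = 7.844e+08 m.
e = (rₐ − rₚ) / (rₐ + rₚ).
e = (7.844e+08 − 5.515e+07) / (7.844e+08 + 5.515e+07) = 7.2925e+08 / 8.3955e+08 ≈ 0.8686.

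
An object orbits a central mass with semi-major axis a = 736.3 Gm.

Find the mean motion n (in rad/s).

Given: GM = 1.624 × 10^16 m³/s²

Convert to SI: a = 736.3 Gm = 7.363e+11 m.
n = √(GM / a³).
n = √(1.624e+16 / (7.363e+11)³) rad/s ≈ 2.017e-10 rad/s.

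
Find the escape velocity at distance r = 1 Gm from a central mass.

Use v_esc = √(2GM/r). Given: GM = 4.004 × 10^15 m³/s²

Convert to SI: r = 1 Gm = 1e+09 m.
Escape velocity comes from setting total energy to zero: ½v² − GM/r = 0 ⇒ v_esc = √(2GM / r).
v_esc = √(2 · 4.004e+15 / 1e+09) m/s ≈ 2830 m/s = 2.83 km/s.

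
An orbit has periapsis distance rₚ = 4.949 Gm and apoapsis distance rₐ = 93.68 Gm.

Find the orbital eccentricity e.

Convert to SI: rₚ = 4.949 Gm = 4.949e+09 m; rₐ = 93.68 Gm = 9.368e+10 m.
e = (rₐ − rₚ) / (rₐ + rₚ).
e = (9.368e+10 − 4.949e+09) / (9.368e+10 + 4.949e+09) = 8.8731e+10 / 9.8629e+10 ≈ 0.8996.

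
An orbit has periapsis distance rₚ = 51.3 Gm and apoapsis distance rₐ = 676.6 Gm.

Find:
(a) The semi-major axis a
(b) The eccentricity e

Convert to SI: rₚ = 51.3 Gm = 5.13e+10 m; rₐ = 676.6 Gm = 6.766e+11 m.
(a) a = (rₚ + rₐ) / 2 = (5.13e+10 + 6.766e+11) / 2 ≈ 3.64e+11 m = 363.9 Gm.
(b) e = (rₐ − rₚ) / (rₐ + rₚ) = (6.766e+11 − 5.13e+10) / (6.766e+11 + 5.13e+10) ≈ 0.859.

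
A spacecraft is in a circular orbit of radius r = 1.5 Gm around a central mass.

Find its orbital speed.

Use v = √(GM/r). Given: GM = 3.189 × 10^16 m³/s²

Convert to SI: r = 1.5 Gm = 1.5e+09 m.
For a circular orbit, gravity supplies the centripetal force, so v = √(GM / r).
v = √(3.189e+16 / 1.5e+09) m/s ≈ 4611 m/s = 4.611 km/s.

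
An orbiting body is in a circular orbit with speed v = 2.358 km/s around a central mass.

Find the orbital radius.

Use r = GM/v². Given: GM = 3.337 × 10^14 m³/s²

Convert to SI: v = 2.358 km/s = 2358 m/s.
For a circular orbit, v² = GM / r, so r = GM / v².
r = 3.337e+14 / (2358)² m ≈ 6.002e+07 m = 60.02 Mm.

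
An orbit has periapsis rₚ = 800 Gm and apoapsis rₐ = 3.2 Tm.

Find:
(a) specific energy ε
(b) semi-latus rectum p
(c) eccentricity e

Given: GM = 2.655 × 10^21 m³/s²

Convert to SI: rₚ = 800 Gm = 8e+11 m; rₐ = 3.2 Tm = 3.2e+12 m.
(a) With a = (rₚ + rₐ)/2 = 2e+12 m, ε = −GM/(2a) = −2.655e+21/(2 · 2e+12) J/kg ≈ -6.638e+08 J/kg
(b) From a = (rₚ + rₐ)/2 = 2e+12 m and e = (rₐ − rₚ)/(rₐ + rₚ) = 0.6, p = a(1 − e²) = 2e+12 · (1 − (0.6)²) ≈ 1.28e+12 m
(c) e = (rₐ − rₚ)/(rₐ + rₚ) = (3.2e+12 − 8e+11)/(3.2e+12 + 8e+11) ≈ 0.6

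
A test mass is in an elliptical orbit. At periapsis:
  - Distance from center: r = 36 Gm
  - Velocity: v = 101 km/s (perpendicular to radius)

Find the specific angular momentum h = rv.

Convert to SI: r = 36 Gm = 3.6e+10 m; v = 101 km/s = 101000 m/s.
With v perpendicular to r, h = r · v.
h = 3.6e+10 · 101000 m²/s ≈ 3.636e+15 m²/s.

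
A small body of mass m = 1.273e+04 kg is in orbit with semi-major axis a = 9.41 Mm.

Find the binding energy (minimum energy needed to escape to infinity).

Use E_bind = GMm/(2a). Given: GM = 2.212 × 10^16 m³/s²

Convert to SI: a = 9.41 Mm = 9.41e+06 m.
Total orbital energy is E = −GMm/(2a); binding energy is E_bind = −E = GMm/(2a).
E_bind = 2.212e+16 · 1.273e+04 / (2 · 9.41e+06) J ≈ 1.496e+13 J = 14.96 TJ.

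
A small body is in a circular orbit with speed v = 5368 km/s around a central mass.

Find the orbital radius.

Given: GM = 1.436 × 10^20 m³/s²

Convert to SI: v = 5368 km/s = 5.368e+06 m/s.
For a circular orbit, v² = GM / r, so r = GM / v².
r = 1.436e+20 / (5.368e+06)² m ≈ 4.983e+06 m = 4.983 × 10^6 m.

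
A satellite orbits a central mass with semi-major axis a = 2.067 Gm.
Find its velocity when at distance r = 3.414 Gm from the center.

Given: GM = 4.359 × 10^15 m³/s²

Convert to SI: a = 2.067 Gm = 2.067e+09 m; r = 3.414 Gm = 3.414e+09 m.
Vis-viva: v = √(GM · (2/r − 1/a)).
2/r − 1/a = 2/3.414e+09 − 1/2.067e+09 = 1.0203e-10 m⁻¹.
v = √(4.359e+15 · 1.0203e-10) m/s ≈ 666.9 m/s = 666.9 m/s.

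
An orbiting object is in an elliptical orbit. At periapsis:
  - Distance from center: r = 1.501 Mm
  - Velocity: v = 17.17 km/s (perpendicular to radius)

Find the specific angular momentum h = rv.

Convert to SI: r = 1.501 Mm = 1.501e+06 m; v = 17.17 km/s = 17170 m/s.
With v perpendicular to r, h = r · v.
h = 1.501e+06 · 17170 m²/s ≈ 2.577e+10 m²/s.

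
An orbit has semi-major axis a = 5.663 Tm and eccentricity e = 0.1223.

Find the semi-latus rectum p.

Convert to SI: a = 5.663 Tm = 5.663e+12 m.
p = a (1 − e²).
p = 5.663e+12 · (1 − (0.1223)²) = 5.663e+12 · 0.985043 ≈ 5.578e+12 m = 5.578 Tm.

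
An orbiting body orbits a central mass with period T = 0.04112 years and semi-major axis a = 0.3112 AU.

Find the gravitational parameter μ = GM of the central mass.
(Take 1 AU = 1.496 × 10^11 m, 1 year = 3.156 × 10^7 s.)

Convert to SI: T = 0.04112 years = 1.29775e+06 s; a = 0.3112 AU = 4.65555e+10 m.
GM = 4π² · a³ / T².
GM = 4π² · (4.65555e+10)³ / (1.29775e+06)² m³/s² ≈ 2.365e+21 m³/s² = 2.365 × 10^21 m³/s².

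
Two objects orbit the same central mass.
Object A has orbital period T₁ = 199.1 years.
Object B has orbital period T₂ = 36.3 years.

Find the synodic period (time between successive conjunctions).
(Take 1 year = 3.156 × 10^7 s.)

Convert to SI: T₁ = 199.1 years = 6.2836e+09 s; T₂ = 36.3 years = 1.14563e+09 s.
T_syn = |T₁ · T₂ / (T₁ − T₂)|.
T_syn = |6.2836e+09 · 1.14563e+09 / (6.2836e+09 − 1.14563e+09)| s ≈ 1.401e+09 s = 44.39 years.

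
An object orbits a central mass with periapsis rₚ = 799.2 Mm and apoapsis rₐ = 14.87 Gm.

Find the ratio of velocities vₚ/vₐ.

Convert to SI: rₚ = 799.2 Mm = 7.992e+08 m; rₐ = 14.87 Gm = 1.487e+10 m.
Conservation of angular momentum gives rₚvₚ = rₐvₐ, so vₚ/vₐ = rₐ/rₚ.
vₚ/vₐ = 1.487e+10 / 7.992e+08 ≈ 18.61.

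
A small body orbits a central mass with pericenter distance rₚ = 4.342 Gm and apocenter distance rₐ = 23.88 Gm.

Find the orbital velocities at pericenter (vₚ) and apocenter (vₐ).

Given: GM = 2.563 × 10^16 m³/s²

Convert to SI: rₚ = 4.342 Gm = 4.342e+09 m; rₐ = 23.88 Gm = 2.388e+10 m.
Use the vis-viva equation v² = GM(2/r − 1/a) with a = (rₚ + rₐ)/2 = (4.342e+09 + 2.388e+10)/2 = 1.4111e+10 m.
vₚ = √(GM · (2/rₚ − 1/a)) = √(2.563e+16 · (2/4.342e+09 − 1/1.4111e+10)) m/s ≈ 3161 m/s = 3.161 km/s.
vₐ = √(GM · (2/rₐ − 1/a)) = √(2.563e+16 · (2/2.388e+10 − 1/1.4111e+10)) m/s ≈ 574.7 m/s = 574.7 m/s.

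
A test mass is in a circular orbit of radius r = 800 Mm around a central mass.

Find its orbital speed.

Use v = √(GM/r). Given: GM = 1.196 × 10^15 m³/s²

Convert to SI: r = 800 Mm = 8e+08 m.
For a circular orbit, gravity supplies the centripetal force, so v = √(GM / r).
v = √(1.196e+15 / 8e+08) m/s ≈ 1223 m/s = 1.223 km/s.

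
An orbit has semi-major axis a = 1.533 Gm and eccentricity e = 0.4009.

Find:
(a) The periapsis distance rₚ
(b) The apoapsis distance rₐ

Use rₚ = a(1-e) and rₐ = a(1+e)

Convert to SI: a = 1.533 Gm = 1.533e+09 m.
(a) rₚ = a(1 − e) = 1.533e+09 · (1 − 0.4009) = 1.533e+09 · 0.5991 ≈ 9.184e+08 m = 918.4 Mm.
(b) rₐ = a(1 + e) = 1.533e+09 · (1 + 0.4009) = 1.533e+09 · 1.4009 ≈ 2.148e+09 m = 2.148 Gm.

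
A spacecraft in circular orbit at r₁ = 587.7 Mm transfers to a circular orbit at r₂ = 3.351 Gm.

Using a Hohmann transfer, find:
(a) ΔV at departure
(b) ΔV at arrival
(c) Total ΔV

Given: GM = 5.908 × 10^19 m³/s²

Convert to SI: r₁ = 587.7 Mm = 5.877e+08 m; r₂ = 3.351 Gm = 3.351e+09 m.
Transfer semi-major axis: a_t = (r₁ + r₂)/2 = (5.877e+08 + 3.351e+09)/2 = 1.96935e+09 m.
Circular speeds: v₁ = √(GM/r₁) = 317061 m/s, v₂ = √(GM/r₂) = 132780 m/s.
Transfer speeds (vis-viva v² = GM(2/r − 1/a_t)): v₁ᵗ = 413588 m/s, v₂ᵗ = 72535.3 m/s.
(a) ΔV₁ = |v₁ᵗ − v₁| ≈ 9.653e+04 m/s = 96.53 km/s.
(b) ΔV₂ = |v₂ − v₂ᵗ| ≈ 6.024e+04 m/s = 60.24 km/s.
(c) ΔV_total = ΔV₁ + ΔV₂ ≈ 1.568e+05 m/s = 156.8 km/s.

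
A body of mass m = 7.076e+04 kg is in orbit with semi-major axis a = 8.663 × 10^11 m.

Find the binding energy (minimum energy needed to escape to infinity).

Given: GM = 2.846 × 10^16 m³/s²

Total orbital energy is E = −GMm/(2a); binding energy is E_bind = −E = GMm/(2a).
E_bind = 2.846e+16 · 7.076e+04 / (2 · 8.663e+11) J ≈ 1.162e+09 J = 1.162 GJ.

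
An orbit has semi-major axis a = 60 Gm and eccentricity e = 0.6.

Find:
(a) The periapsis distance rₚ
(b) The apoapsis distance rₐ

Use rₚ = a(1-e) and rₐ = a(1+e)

Convert to SI: a = 60 Gm = 6e+10 m.
(a) rₚ = a(1 − e) = 6e+10 · (1 − 0.6) = 6e+10 · 0.4 ≈ 2.4e+10 m = 24 Gm.
(b) rₐ = a(1 + e) = 6e+10 · (1 + 0.6) = 6e+10 · 1.6 ≈ 9.6e+10 m = 96 Gm.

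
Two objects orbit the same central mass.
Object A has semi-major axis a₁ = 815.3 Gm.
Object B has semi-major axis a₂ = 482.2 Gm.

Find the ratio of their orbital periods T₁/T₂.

Convert to SI: a₁ = 815.3 Gm = 8.153e+11 m; a₂ = 482.2 Gm = 4.822e+11 m.
From Kepler's third law, (T₁/T₂)² = (a₁/a₂)³, so T₁/T₂ = (a₁/a₂)^(3/2).
a₁/a₂ = 8.153e+11 / 4.822e+11 = 1.69079.
T₁/T₂ = (1.69079)^(3/2) ≈ 2.199.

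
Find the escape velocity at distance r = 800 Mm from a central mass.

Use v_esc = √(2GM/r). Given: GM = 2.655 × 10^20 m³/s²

Convert to SI: r = 800 Mm = 8e+08 m.
Escape velocity comes from setting total energy to zero: ½v² − GM/r = 0 ⇒ v_esc = √(2GM / r).
v_esc = √(2 · 2.655e+20 / 8e+08) m/s ≈ 8.147e+05 m/s = 814.7 km/s.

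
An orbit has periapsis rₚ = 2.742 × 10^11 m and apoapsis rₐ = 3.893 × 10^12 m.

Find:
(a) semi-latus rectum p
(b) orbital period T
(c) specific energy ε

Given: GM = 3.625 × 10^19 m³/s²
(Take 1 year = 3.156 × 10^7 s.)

(a) From a = (rₚ + rₐ)/2 = 2.0836e+12 m and e = (rₐ − rₚ)/(rₐ + rₚ) = 0.868401, p = a(1 − e²) = 2.0836e+12 · (1 − (0.868401)²) ≈ 5.123e+11 m
(b) With a = (rₚ + rₐ)/2 = 2.0836e+12 m, T = 2π √(a³/GM) = 2π √((2.0836e+12)³/3.625e+19) s ≈ 3.139e+09 s
(c) With a = (rₚ + rₐ)/2 = 2.0836e+12 m, ε = −GM/(2a) = −3.625e+19/(2 · 2.0836e+12) J/kg ≈ -8.699e+06 J/kg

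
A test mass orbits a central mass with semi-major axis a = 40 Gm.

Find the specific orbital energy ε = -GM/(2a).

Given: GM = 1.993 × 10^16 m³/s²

Convert to SI: a = 40 Gm = 4e+10 m.
ε = −GM / (2a).
ε = −1.993e+16 / (2 · 4e+10) J/kg ≈ -2.491e+05 J/kg = -249.1 kJ/kg.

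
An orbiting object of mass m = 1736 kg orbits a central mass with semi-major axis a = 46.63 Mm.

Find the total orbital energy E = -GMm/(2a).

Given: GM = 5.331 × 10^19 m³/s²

Convert to SI: a = 46.63 Mm = 4.663e+07 m.
E = −GMm / (2a).
E = −5.331e+19 · 1736 / (2 · 4.663e+07) J ≈ -9.923e+14 J = -992.3 TJ.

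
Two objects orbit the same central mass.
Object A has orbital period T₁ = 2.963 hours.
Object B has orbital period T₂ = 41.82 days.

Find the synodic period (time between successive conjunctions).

Convert to SI: T₁ = 2.963 hours = 10666.8 s; T₂ = 41.82 days = 3.61325e+06 s.
T_syn = |T₁ · T₂ / (T₁ − T₂)|.
T_syn = |10666.8 · 3.61325e+06 / (10666.8 − 3.61325e+06)| s ≈ 1.07e+04 s = 2.972 hours.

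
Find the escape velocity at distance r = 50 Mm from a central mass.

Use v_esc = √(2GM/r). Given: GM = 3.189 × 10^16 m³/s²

Convert to SI: r = 50 Mm = 5e+07 m.
Escape velocity comes from setting total energy to zero: ½v² − GM/r = 0 ⇒ v_esc = √(2GM / r).
v_esc = √(2 · 3.189e+16 / 5e+07) m/s ≈ 3.572e+04 m/s = 35.72 km/s.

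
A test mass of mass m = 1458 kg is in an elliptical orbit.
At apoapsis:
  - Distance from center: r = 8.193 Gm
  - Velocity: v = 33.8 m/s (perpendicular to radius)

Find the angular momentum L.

Convert to SI: r = 8.193 Gm = 8.193e+09 m.
Since v is perpendicular to r, L = m · v · r.
L = 1458 · 33.8 · 8.193e+09 kg·m²/s ≈ 4.038e+14 kg·m²/s.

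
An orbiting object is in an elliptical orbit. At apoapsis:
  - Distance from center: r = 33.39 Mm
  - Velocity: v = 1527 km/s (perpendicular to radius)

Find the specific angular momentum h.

Convert to SI: r = 33.39 Mm = 3.339e+07 m; v = 1527 km/s = 1.527e+06 m/s.
With v perpendicular to r, h = r · v.
h = 3.339e+07 · 1.527e+06 m²/s ≈ 5.099e+13 m²/s.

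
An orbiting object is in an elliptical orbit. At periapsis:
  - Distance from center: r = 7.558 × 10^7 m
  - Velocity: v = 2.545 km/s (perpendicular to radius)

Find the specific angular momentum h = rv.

Convert to SI: v = 2.545 km/s = 2545 m/s.
With v perpendicular to r, h = r · v.
h = 7.558e+07 · 2545 m²/s ≈ 1.924e+11 m²/s.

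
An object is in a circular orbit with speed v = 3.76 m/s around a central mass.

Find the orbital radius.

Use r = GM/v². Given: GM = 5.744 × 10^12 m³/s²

For a circular orbit, v² = GM / r, so r = GM / v².
r = 5.744e+12 / (3.76)² m ≈ 4.063e+11 m = 406.3 Gm.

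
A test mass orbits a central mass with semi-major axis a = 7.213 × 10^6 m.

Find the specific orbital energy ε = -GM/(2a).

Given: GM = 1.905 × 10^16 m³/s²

ε = −GM / (2a).
ε = −1.905e+16 / (2 · 7.213e+06) J/kg ≈ -1.321e+09 J/kg = -1.321 GJ/kg.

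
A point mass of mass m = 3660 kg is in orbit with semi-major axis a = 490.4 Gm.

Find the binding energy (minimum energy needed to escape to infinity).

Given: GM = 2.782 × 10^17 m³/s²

Convert to SI: a = 490.4 Gm = 4.904e+11 m.
Total orbital energy is E = −GMm/(2a); binding energy is E_bind = −E = GMm/(2a).
E_bind = 2.782e+17 · 3660 / (2 · 4.904e+11) J ≈ 1.038e+09 J = 1.038 GJ.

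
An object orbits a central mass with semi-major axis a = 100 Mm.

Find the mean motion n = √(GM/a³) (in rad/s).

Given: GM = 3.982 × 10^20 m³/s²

Convert to SI: a = 100 Mm = 1e+08 m.
n = √(GM / a³).
n = √(3.982e+20 / (1e+08)³) rad/s ≈ 0.01995 rad/s.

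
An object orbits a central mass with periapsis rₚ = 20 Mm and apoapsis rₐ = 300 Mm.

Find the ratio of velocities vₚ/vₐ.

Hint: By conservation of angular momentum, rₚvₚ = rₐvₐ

Convert to SI: rₚ = 20 Mm = 2e+07 m; rₐ = 300 Mm = 3e+08 m.
Conservation of angular momentum gives rₚvₚ = rₐvₐ, so vₚ/vₐ = rₐ/rₚ.
vₚ/vₐ = 3e+08 / 2e+07 ≈ 15.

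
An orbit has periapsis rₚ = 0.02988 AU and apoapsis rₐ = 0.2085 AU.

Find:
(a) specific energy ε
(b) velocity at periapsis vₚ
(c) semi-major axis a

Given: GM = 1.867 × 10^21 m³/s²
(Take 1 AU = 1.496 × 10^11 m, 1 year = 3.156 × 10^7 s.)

Convert to SI: rₚ = 0.02988 AU = 4.47005e+09 m; rₐ = 0.2085 AU = 3.11916e+10 m.
(a) With a = (rₚ + rₐ)/2 = 1.78308e+10 m, ε = −GM/(2a) = −1.867e+21/(2 · 1.78308e+10) J/kg ≈ -5.235e+10 J/kg
(b) With a = (rₚ + rₐ)/2 = 1.78308e+10 m, vₚ = √(GM (2/rₚ − 1/a)) = √(1.867e+21 · (2/4.47005e+09 − 1/1.78308e+10)) m/s ≈ 8.548e+05 m/s
(c) a = (rₚ + rₐ)/2 = (4.47005e+09 + 3.11916e+10)/2 ≈ 1.783e+10 m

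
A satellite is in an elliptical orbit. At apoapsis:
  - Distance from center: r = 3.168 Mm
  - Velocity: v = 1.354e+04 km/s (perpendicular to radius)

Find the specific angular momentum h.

Convert to SI: r = 3.168 Mm = 3.168e+06 m; v = 1.354e+04 km/s = 1.354e+07 m/s.
With v perpendicular to r, h = r · v.
h = 3.168e+06 · 1.354e+07 m²/s ≈ 4.289e+13 m²/s.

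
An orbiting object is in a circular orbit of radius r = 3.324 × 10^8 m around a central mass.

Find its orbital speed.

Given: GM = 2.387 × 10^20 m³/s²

For a circular orbit, gravity supplies the centripetal force, so v = √(GM / r).
v = √(2.387e+20 / 3.324e+08) m/s ≈ 8.474e+05 m/s = 847.4 km/s.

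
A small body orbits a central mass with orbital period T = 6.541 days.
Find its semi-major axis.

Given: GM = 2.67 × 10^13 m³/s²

Convert to SI: T = 6.541 days = 565142 s.
Invert Kepler's third law: a = (GM · T² / (4π²))^(1/3).
Substituting T = 565142 s and GM = 2.67e+13 m³/s²:
a = (2.67e+13 · (565142)² / (4π²))^(1/3) m
a ≈ 6e+07 m = 60 Mm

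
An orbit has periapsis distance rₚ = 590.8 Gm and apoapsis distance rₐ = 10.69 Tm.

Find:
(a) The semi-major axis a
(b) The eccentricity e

Convert to SI: rₚ = 590.8 Gm = 5.908e+11 m; rₐ = 10.69 Tm = 1.069e+13 m.
(a) a = (rₚ + rₐ) / 2 = (5.908e+11 + 1.069e+13) / 2 ≈ 5.64e+12 m = 5.64 Tm.
(b) e = (rₐ − rₚ) / (rₐ + rₚ) = (1.069e+13 − 5.908e+11) / (1.069e+13 + 5.908e+11) ≈ 0.8953.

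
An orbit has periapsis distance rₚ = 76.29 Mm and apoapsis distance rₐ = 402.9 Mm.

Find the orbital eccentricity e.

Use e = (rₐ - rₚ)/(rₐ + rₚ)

Convert to SI: rₚ = 76.29 Mm = 7.629e+07 m; rₐ = 402.9 Mm = 4.029e+08 m.
e = (rₐ − rₚ) / (rₐ + rₚ).
e = (4.029e+08 − 7.629e+07) / (4.029e+08 + 7.629e+07) = 3.2661e+08 / 4.7919e+08 ≈ 0.6816.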